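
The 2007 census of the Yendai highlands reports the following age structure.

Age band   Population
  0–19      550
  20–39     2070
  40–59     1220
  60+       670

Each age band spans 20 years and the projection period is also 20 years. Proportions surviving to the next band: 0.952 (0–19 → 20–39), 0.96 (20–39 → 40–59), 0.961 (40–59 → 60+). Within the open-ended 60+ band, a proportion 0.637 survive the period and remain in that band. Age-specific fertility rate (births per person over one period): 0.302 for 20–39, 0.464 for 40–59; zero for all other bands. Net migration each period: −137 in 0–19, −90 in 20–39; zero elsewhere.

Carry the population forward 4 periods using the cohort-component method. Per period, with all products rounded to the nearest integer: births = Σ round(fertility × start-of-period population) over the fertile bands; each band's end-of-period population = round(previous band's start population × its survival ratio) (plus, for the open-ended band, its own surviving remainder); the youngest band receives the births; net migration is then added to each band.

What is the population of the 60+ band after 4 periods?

2286

Period 1.
Births: 2070 × 0.302 = 625  |  1220 × 0.464 = 566 → 1191
20–39: 550 × 0.952 = 524
40–59: 2070 × 0.96 = 1987
60+: 1220 × 0.961 + 670 × 0.637 = 1172 + 427 = 1599
Net migration: 0–19 − 137 → 1054; 20–39 − 90 → 434
→ [1054, 434, 1987, 1599]
Period 2.
Births: 434 × 0.302 = 131  |  1987 × 0.464 = 922 → 1053
20–39: 1054 × 0.952 = 1003
40–59: 434 × 0.96 = 417
60+: 1987 × 0.961 + 1599 × 0.637 = 1910 + 1019 = 2929
Net migration: 0–19 − 137 → 916; 20–39 − 90 → 913
→ [916, 913, 417, 2929]
Period 3.
Births: 913 × 0.302 = 276  |  417 × 0.464 = 193 → 469
20–39: 916 × 0.952 = 872
40–59: 913 × 0.96 = 876
60+: 417 × 0.961 + 2929 × 0.637 = 401 + 1866 = 2267
Net migration: 0–19 − 137 → 332; 20–39 − 90 → 782
→ [332, 782, 876, 2267]
Period 4.
Births: 782 × 0.302 = 236  |  876 × 0.464 = 406 → 642
20–39: 332 × 0.952 = 316
40–59: 782 × 0.96 = 751
60+: 876 × 0.961 + 2267 × 0.637 = 842 + 1444 = 2286
Net migration: 0–19 − 137 → 505; 20–39 − 90 → 226
→ [505, 226, 751, 2286]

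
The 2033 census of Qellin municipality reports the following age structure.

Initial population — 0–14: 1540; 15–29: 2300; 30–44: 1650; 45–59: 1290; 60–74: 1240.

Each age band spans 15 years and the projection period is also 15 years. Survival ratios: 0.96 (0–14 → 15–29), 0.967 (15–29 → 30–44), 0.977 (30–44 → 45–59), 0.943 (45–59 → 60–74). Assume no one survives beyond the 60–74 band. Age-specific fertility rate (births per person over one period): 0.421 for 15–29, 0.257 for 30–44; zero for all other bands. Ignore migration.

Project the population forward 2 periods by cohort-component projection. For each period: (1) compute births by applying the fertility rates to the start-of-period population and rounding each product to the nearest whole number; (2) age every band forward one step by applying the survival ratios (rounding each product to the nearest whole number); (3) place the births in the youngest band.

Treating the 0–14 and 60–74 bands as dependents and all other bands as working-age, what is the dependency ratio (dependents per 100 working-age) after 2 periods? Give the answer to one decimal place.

55.0

Numbering the groups 1..5 from youngest to oldest:
[period 1]
Births: 2300 × 0.421 = 968 ; 1650 × 0.257 = 424 — total 1392
Group 2: 1540 × 0.96 = 1478
Group 3: 2300 × 0.967 = 2224
Group 4: 1650 × 0.977 = 1612
Group 5: 1290 × 0.943 = 1216
Giving 1392 / 1478 / 2224 / 1612 / 1216.
[period 2]
Births: 1478 × 0.421 = 622 ; 2224 × 0.257 = 572 — total 1194
Group 2: 1392 × 0.96 = 1336
Group 3: 1478 × 0.967 = 1429
Group 4: 2224 × 0.977 = 2173
Group 5: 1612 × 0.943 = 1520
Giving 1194 / 1336 / 1429 / 2173 / 1520.
Dependents (band 0–14 + band 60–74) = 1194 + 1520 = 2714; working-age = 4938; ratio = 2714/4938 × 100 = 55.0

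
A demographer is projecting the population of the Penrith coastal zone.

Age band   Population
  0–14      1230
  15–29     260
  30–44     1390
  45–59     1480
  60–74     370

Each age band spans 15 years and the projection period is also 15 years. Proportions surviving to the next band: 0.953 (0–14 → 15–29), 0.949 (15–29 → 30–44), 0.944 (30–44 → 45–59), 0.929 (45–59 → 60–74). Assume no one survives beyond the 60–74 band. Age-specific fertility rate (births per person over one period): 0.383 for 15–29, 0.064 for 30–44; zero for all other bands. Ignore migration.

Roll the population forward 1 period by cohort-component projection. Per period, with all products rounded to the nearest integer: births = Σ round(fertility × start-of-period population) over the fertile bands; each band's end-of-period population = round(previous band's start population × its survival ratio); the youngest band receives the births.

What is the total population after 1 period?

4295

Call the bands 1 to 5, youngest first.
Period 1:
Births: 260 × 0.383 = 100  |  1390 × 0.064 = 89 — total 189
Band 2: 1230 × 0.953 = 1172
Band 3: 260 × 0.949 = 247
Band 4: 1390 × 0.944 = 1312
Band 5: 1480 × 0.929 = 1375
Population now: 0–14=189, 15–29=1172, 30–44=247, 45–59=1312, 60–74=1375
Total after period 1: 189 + 1172 + 247 + 1312 + 1375 = 4295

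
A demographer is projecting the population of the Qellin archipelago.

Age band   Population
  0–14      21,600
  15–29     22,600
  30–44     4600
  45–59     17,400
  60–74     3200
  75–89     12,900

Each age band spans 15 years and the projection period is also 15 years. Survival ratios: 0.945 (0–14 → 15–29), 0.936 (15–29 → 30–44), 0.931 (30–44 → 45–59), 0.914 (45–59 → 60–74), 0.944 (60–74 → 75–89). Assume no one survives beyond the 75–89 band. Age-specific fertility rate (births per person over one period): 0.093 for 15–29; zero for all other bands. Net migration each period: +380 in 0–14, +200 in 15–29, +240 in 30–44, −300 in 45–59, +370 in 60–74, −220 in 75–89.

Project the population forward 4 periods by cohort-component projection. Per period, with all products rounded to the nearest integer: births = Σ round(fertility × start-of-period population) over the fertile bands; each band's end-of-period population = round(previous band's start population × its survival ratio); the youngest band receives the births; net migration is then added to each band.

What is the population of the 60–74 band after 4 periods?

16717

Period 1.
Births: 22600 × 0.093 = 2102
15–29: 21600 × 0.945 = 20412
30–44: 22600 × 0.936 = 21154
45–59: 4600 × 0.931 = 4283
60–74: 17400 × 0.914 = 15904
75–89: 3200 × 0.944 = 3021
Net migration: 0–14 + 380 → 2482; 15–29 + 200 → 20612; 30–44 + 240 → 21394; 45–59 − 300 → 3983; 60–74 + 370 → 16274; 75–89 − 220 → 2801
Population now: 0–14=2482, 15–29=20612, 30–44=21394, 45–59=3983, 60–74=16274, 75–89=2801
Period 2.
Births: 20612 × 0.093 = 1917
15–29: 2482 × 0.945 = 2345
30–44: 20612 × 0.936 = 19293
45–59: 21394 × 0.931 = 19918
60–74: 3983 × 0.914 = 3640
75–89: 16274 × 0.944 = 15363
Net migration: 0–14 + 380 → 2297; 15–29 + 200 → 2545; 30–44 + 240 → 19533; 45–59 − 300 → 19618; 60–74 + 370 → 4010; 75–89 − 220 → 15143
Population now: 0–14=2297, 15–29=2545, 30–44=19533, 45–59=19618, 60–74=4010, 75–89=15143
Period 3.
Births: 2545 × 0.093 = 237
15–29: 2297 × 0.945 = 2171
30–44: 2545 × 0.936 = 2382
45–59: 19533 × 0.931 = 18185
60–74: 19618 × 0.914 = 17931
75–89: 4010 × 0.944 = 3785
Net migration: 0–14 + 380 → 617; 15–29 + 200 → 2371; 30–44 + 240 → 2622; 45–59 − 300 → 17885; 60–74 + 370 → 18301; 75–89 − 220 → 3565
Population now: 0–14=617, 15–29=2371, 30–44=2622, 45–59=17885, 60–74=18301, 75–89=3565
Period 4.
Births: 2371 × 0.093 = 221
15–29: 617 × 0.945 = 583
30–44: 2371 × 0.936 = 2219
45–59: 2622 × 0.931 = 2441
60–74: 17885 × 0.914 = 16347
75–89: 18301 × 0.944 = 17276
Net migration: 0–14 + 380 → 601; 15–29 + 200 → 783; 30–44 + 240 → 2459; 45–59 − 300 → 2141; 60–74 + 370 → 16717; 75–89 − 220 → 17056
Population now: 0–14=601, 15–29=783, 30–44=2459, 45–59=2141, 60–74=16717, 75–89=17056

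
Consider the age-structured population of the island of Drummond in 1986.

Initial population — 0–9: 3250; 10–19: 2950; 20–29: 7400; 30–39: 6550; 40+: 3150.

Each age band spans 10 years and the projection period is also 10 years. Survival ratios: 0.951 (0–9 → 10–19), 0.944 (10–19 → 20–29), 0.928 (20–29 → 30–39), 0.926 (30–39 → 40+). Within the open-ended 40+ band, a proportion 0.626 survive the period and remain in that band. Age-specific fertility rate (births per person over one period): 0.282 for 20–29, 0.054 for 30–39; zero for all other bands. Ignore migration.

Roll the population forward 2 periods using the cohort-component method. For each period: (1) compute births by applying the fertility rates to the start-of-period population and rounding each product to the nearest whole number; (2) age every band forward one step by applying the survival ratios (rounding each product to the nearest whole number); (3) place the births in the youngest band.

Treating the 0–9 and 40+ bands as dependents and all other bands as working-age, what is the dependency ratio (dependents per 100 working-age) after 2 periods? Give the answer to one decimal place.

Numbering the bands 1..5 from youngest to oldest:
Period 1:
Births: 7400 × 0.282 = 2087  |  6550 × 0.054 = 354 — total 2441
Band 2: 3250 × 0.951 = 3091
Band 3: 2950 × 0.944 = 2785
Band 4: 7400 × 0.928 = 6867
Band 5: 6550 × 0.926 + 3150 × 0.626 = 6065 + 1972 = 8037
Population now: 0–9=2441, 10–19=3091, 20–29=2785, 30–39=6867, 40+=8037
Period 2:
Births: 2785 × 0.282 = 785  |  6867 × 0.054 = 371 — total 1156
Band 2: 2441 × 0.951 = 2321
Band 3: 3091 × 0.944 = 2918
Band 4: 2785 × 0.928 = 2584
Band 5: 6867 × 0.926 + 8037 × 0.626 = 6359 + 5031 = 11390
Population now: 0–9=1156, 10–19=2321, 20–29=2918, 30–39=2584, 40+=11390
Dependents (band 0–9 + band 40+) = 1156 + 11390 = 12546; working-age = 7823; ratio = 12546/7823 × 100 = 160.4

160.4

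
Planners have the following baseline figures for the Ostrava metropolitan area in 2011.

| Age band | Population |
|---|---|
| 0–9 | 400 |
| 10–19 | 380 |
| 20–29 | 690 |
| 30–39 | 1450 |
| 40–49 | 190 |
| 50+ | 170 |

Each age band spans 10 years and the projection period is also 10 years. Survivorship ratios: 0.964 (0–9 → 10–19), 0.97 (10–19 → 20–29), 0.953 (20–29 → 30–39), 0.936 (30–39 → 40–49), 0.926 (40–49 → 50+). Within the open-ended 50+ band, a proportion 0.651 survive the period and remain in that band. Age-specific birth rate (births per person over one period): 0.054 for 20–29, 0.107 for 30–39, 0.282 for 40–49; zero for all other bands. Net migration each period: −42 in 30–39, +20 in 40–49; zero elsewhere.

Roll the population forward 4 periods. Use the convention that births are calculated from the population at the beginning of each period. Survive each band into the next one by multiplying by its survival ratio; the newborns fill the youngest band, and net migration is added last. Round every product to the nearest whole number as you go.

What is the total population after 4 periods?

2547

— Period 1 —
Births: 690 × 0.054 = 37 ; 1450 × 0.107 = 155 ; 190 × 0.282 = 54 ⇒ total 246
10–19: 400 × 0.964 = 386
20–29: 380 × 0.97 = 369
30–39: 690 × 0.953 = 658
40–49: 1450 × 0.936 = 1357
50+: 190 × 0.926 + 170 × 0.651 = 176 + 111 = 287
Net migration: 30–39 − 42 → 616; 40–49 + 20 → 1377
→ [246, 386, 369, 616, 1377, 287]
— Period 2 —
Births: 369 × 0.054 = 20 ; 616 × 0.107 = 66 ; 1377 × 0.282 = 388 ⇒ total 474
10–19: 246 × 0.964 = 237
20–29: 386 × 0.97 = 374
30–39: 369 × 0.953 = 352
40–49: 616 × 0.936 = 577
50+: 1377 × 0.926 + 287 × 0.651 = 1275 + 187 = 1462
Net migration: 30–39 − 42 → 310; 40–49 + 20 → 597
→ [474, 237, 374, 310, 597, 1462]
— Period 3 —
Births: 374 × 0.054 = 20 ; 310 × 0.107 = 33 ; 597 × 0.282 = 168 ⇒ total 221
10–19: 474 × 0.964 = 457
20–29: 237 × 0.97 = 230
30–39: 374 × 0.953 = 356
40–49: 310 × 0.936 = 290
50+: 597 × 0.926 + 1462 × 0.651 = 553 + 952 = 1505
Net migration: 30–39 − 42 → 314; 40–49 + 20 → 310
→ [221, 457, 230, 314, 310, 1505]
— Period 4 —
Births: 230 × 0.054 = 12 ; 314 × 0.107 = 34 ; 310 × 0.282 = 87 ⇒ total 133
10–19: 221 × 0.964 = 213
20–29: 457 × 0.97 = 443
30–39: 230 × 0.953 = 219
40–49: 314 × 0.936 = 294
50+: 310 × 0.926 + 1505 × 0.651 = 287 + 980 = 1267
Net migration: 30–39 − 42 → 177; 40–49 + 20 → 314
→ [133, 213, 443, 177, 314, 1267]
Total after period 4: 133 + 213 + 443 + 177 + 314 + 1267 = 2547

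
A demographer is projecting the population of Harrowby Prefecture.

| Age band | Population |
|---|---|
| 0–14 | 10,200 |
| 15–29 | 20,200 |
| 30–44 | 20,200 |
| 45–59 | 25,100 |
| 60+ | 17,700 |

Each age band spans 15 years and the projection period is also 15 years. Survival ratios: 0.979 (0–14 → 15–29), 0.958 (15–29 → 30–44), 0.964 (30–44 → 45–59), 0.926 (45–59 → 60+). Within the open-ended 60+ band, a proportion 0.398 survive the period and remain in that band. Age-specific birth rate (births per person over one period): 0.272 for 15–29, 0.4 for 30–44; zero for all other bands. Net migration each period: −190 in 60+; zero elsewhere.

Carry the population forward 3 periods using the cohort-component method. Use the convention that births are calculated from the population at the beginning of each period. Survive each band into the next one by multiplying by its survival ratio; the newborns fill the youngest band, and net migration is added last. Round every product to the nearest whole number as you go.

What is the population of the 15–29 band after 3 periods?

10237

After projecting period 1:
Births: 20200 * 0.272 = 5494, 20200 * 0.4 = 8080 → 13574
15–29: 10200 * 0.979 = 9986
30–44: 20200 * 0.958 = 19352
45–59: 20200 * 0.964 = 19473
60+: 25100 * 0.926 + 17700 * 0.398 = 23243 + 7045 = 30288
Net migration: 60+ − 190 → 30098
→ [13574, 9986, 19352, 19473, 30098]
After projecting period 2:
Births: 9986 * 0.272 = 2716, 19352 * 0.4 = 7741 → 10457
15–29: 13574 * 0.979 = 13289
30–44: 9986 * 0.958 = 9567
45–59: 19352 * 0.964 = 18655
60+: 19473 * 0.926 + 30098 * 0.398 = 18032 + 11979 = 30011
Net migration: 60+ − 190 → 29821
→ [10457, 13289, 9567, 18655, 29821]
After projecting period 3:
Births: 13289 * 0.272 = 3615, 9567 * 0.4 = 3827 → 7442
15–29: 10457 * 0.979 = 10237
30–44: 13289 * 0.958 = 12731
45–59: 9567 * 0.964 = 9223
60+: 18655 * 0.926 + 29821 * 0.398 = 17275 + 11869 = 29144
Net migration: 60+ − 190 → 28954
→ [7442, 10237, 12731, 9223, 28954]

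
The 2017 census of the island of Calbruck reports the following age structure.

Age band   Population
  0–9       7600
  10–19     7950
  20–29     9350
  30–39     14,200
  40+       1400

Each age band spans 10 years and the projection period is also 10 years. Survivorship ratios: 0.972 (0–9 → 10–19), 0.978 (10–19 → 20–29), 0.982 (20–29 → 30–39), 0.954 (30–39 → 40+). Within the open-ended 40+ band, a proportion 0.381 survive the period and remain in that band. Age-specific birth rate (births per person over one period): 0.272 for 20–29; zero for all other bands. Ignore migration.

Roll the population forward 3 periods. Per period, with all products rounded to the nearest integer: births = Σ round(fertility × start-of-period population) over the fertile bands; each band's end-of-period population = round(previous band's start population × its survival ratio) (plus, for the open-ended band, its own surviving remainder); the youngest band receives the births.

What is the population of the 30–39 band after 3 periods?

7094

Call the groups 1 to 5, youngest first.
[period 1]
Births: 9350 × 0.272 = 2543
Group 2: 7600 × 0.972 = 7387
Group 3: 7950 × 0.978 = 7775
Group 4: 9350 × 0.982 = 9182
Group 5: 14200 × 0.954 + 1400 × 0.381 = 13547 + 533 = 14080
Giving 2543 / 7387 / 7775 / 9182 / 14080.
[period 2]
Births: 7775 × 0.272 = 2115
Group 2: 2543 × 0.972 = 2472
Group 3: 7387 × 0.978 = 7224
Group 4: 7775 × 0.982 = 7635
Group 5: 9182 × 0.954 + 14080 × 0.381 = 8760 + 5364 = 14124
Giving 2115 / 2472 / 7224 / 7635 / 14124.
[period 3]
Births: 7224 × 0.272 = 1965
Group 2: 2115 × 0.972 = 2056
Group 3: 2472 × 0.978 = 2418
Group 4: 7224 × 0.982 = 7094
Group 5: 7635 × 0.954 + 14124 × 0.381 = 7284 + 5381 = 12665
Giving 1965 / 2056 / 2418 / 7094 / 12665.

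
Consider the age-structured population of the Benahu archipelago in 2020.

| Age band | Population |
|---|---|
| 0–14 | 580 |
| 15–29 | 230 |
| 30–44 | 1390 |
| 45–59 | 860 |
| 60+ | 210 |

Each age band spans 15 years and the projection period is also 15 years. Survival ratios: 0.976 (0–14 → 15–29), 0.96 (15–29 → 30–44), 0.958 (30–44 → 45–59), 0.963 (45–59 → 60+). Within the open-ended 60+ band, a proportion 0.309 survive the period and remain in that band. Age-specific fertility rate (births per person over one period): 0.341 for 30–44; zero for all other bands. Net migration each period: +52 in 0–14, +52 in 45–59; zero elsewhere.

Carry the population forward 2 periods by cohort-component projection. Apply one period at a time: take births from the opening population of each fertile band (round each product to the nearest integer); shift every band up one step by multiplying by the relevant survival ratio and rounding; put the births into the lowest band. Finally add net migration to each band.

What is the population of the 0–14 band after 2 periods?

After projecting period 1:
Births: 1390 × 0.341 = 474
15–29: 580 × 0.976 = 566
30–44: 230 × 0.96 = 221
45–59: 1390 × 0.958 = 1332
60+: 860 × 0.963 + 210 × 0.309 = 828 + 65 = 893
Net migration: 0–14 + 52 → 526; 45–59 + 52 → 1384
Giving 526 / 566 / 221 / 1384 / 893.
After projecting period 2:
Births: 221 × 0.341 = 75
15–29: 526 × 0.976 = 513
30–44: 566 × 0.96 = 543
45–59: 221 × 0.958 = 212
60+: 1384 × 0.963 + 893 × 0.309 = 1333 + 276 = 1609
Net migration: 0–14 + 52 → 127; 45–59 + 52 → 264
Giving 127 / 513 / 543 / 264 / 1609.

127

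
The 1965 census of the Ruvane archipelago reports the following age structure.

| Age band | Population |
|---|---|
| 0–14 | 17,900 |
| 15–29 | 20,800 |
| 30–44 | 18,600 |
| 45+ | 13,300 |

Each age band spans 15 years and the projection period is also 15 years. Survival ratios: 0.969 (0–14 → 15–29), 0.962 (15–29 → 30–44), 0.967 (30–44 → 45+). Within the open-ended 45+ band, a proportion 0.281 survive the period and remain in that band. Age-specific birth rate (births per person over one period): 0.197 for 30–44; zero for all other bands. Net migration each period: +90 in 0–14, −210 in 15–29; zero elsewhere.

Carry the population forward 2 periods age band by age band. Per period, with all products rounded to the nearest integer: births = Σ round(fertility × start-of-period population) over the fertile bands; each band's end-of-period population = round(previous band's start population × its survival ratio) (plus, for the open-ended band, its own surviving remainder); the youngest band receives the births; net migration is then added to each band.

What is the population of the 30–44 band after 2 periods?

16484

(Bands numbered youngest = 1 to oldest = 4.)
After projecting period 1:
Births: 18600 × 0.197 = 3664
Band 2: 17900 × 0.969 = 17345
Band 3: 20800 × 0.962 = 20010
Band 4: 18600 × 0.967 + 13300 × 0.281 = 17986 + 3737 = 21723
Net migration: Band 1 + 90 → 3754; Band 2 − 210 → 17135
End of period: [3754, 17135, 20010, 21723]
After projecting period 2:
Births: 20010 × 0.197 = 3942
Band 2: 3754 × 0.969 = 3638
Band 3: 17135 × 0.962 = 16484
Band 4: 20010 × 0.967 + 21723 × 0.281 = 19350 + 6104 = 25454
Net migration: Band 1 + 90 → 4032; Band 2 − 210 → 3428
End of period: [4032, 3428, 16484, 25454]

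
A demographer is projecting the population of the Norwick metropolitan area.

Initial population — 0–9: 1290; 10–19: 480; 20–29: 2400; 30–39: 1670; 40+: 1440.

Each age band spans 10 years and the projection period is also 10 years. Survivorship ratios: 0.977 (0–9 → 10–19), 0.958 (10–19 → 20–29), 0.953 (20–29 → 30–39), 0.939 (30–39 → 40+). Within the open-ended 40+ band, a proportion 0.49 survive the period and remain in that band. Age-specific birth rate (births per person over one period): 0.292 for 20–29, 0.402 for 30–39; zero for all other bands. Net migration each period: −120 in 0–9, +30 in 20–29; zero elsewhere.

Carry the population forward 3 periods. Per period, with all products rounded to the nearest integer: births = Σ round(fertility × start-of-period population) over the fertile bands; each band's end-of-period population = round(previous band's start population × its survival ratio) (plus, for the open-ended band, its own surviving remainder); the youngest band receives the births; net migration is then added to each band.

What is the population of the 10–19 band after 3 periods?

Call the groups 1 to 5, youngest first.
Period 1.
Births: 2400 * 0.292 = 701  |  1670 * 0.402 = 671 — total 1372
Group 2: 1290 * 0.977 = 1260
Group 3: 480 * 0.958 = 460
Group 4: 2400 * 0.953 = 2287
Group 5: 1670 * 0.939 + 1440 * 0.49 = 1568 + 706 = 2274
Net migration: Group 1 − 120 → 1252; Group 3 + 30 → 490
End of period: [1252, 1260, 490, 2287, 2274]
Period 2.
Births: 490 * 0.292 = 143  |  2287 * 0.402 = 919 — total 1062
Group 2: 1252 * 0.977 = 1223
Group 3: 1260 * 0.958 = 1207
Group 4: 490 * 0.953 = 467
Group 5: 2287 * 0.939 + 2274 * 0.49 = 2147 + 1114 = 3261
Net migration: Group 1 − 120 → 942; Group 3 + 30 → 1237
End of period: [942, 1223, 1237, 467, 3261]
Period 3.
Births: 1237 * 0.292 = 361  |  467 * 0.402 = 188 — total 549
Group 2: 942 * 0.977 = 920
Group 3: 1223 * 0.958 = 1172
Group 4: 1237 * 0.953 = 1179
Group 5: 467 * 0.939 + 3261 * 0.49 = 439 + 1598 = 2037
Net migration: Group 1 − 120 → 429; Group 3 + 30 → 1202
End of period: [429, 920, 1202, 1179, 2037]

920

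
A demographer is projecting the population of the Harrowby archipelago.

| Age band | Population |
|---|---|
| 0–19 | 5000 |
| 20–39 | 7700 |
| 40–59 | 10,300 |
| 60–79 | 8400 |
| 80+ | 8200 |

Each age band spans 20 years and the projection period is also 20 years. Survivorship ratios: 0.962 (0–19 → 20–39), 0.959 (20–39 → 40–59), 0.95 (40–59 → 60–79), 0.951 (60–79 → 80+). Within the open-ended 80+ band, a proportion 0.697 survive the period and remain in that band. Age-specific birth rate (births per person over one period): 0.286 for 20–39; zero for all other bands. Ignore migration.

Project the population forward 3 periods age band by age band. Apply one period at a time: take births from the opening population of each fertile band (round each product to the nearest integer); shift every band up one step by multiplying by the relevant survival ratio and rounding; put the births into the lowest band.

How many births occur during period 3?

Period 1.
Births: 7700 × 0.286 = 2202
20–39: 5000 × 0.962 = 4810
40–59: 7700 × 0.959 = 7384
60–79: 10300 × 0.95 = 9785
80+: 8400 × 0.951 + 8200 × 0.697 = 7988 + 5715 = 13703
Giving 2202 / 4810 / 7384 / 9785 / 13703.
Period 2.
Births: 4810 × 0.286 = 1376
20–39: 2202 × 0.962 = 2118
40–59: 4810 × 0.959 = 4613
60–79: 7384 × 0.95 = 7015
80+: 9785 × 0.951 + 13703 × 0.697 = 9306 + 9551 = 18857
Giving 1376 / 2118 / 4613 / 7015 / 18857.
Period 3.
Births: 2118 × 0.286 = 606
20–39: 1376 × 0.962 = 1324
40–59: 2118 × 0.959 = 2031
60–79: 4613 × 0.95 = 4382
80+: 7015 × 0.951 + 18857 × 0.697 = 6671 + 13143 = 19814
Giving 606 / 1324 / 2031 / 4382 / 19814.

606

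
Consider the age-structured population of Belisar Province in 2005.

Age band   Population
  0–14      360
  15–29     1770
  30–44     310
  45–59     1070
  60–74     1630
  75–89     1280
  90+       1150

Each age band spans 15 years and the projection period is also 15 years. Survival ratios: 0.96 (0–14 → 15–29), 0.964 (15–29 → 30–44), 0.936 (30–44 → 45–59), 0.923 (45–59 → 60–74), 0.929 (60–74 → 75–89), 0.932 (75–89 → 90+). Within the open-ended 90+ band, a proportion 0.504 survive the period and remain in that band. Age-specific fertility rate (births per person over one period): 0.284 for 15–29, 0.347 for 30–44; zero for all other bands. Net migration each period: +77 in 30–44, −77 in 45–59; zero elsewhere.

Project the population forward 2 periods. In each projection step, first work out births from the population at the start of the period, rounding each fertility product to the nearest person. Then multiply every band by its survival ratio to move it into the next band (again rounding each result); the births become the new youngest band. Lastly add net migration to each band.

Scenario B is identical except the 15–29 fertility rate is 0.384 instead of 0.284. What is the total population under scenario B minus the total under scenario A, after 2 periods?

— Period 1 —
Births: 1770 × 0.284 = 503 ; 310 × 0.347 = 108 → total 611
15–29: 360 × 0.96 = 346
30–44: 1770 × 0.964 = 1706
45–59: 310 × 0.936 = 290
60–74: 1070 × 0.923 = 988
75–89: 1630 × 0.929 = 1514
90+: 1280 × 0.932 + 1150 × 0.504 = 1193 + 580 = 1773
Net migration: 30–44 + 77 → 1783; 45–59 − 77 → 213
Population now: 0–14=611, 15–29=346, 30–44=1783, 45–59=213, 60–74=988, 75–89=1514, 90+=1773
— Period 2 —
Births: 346 × 0.284 = 98 ; 1783 × 0.347 = 619 → total 717
15–29: 611 × 0.96 = 587
30–44: 346 × 0.964 = 334
45–59: 1783 × 0.936 = 1669
60–74: 213 × 0.923 = 197
75–89: 988 × 0.929 = 918
90+: 1514 × 0.932 + 1773 × 0.504 = 1411 + 894 = 2305
Net migration: 30–44 + 77 → 411; 45–59 − 77 → 1592
Population now: 0–14=717, 15–29=587, 30–44=411, 45–59=1592, 60–74=197, 75–89=918, 90+=2305
Scenario A total after 2 periods: 6727
Scenario B projection —
— Period 1 —
Births: 1770 × 0.384 = 680 ; 310 × 0.347 = 108 → total 788
15–29: 360 × 0.96 = 346
30–44: 1770 × 0.964 = 1706
45–59: 310 × 0.936 = 290
60–74: 1070 × 0.923 = 988
75–89: 1630 × 0.929 = 1514
90+: 1280 × 0.932 + 1150 × 0.504 = 1193 + 580 = 1773
Net migration: 30–44 + 77 → 1783; 45–59 − 77 → 213
Population now: 0–14=788, 15–29=346, 30–44=1783, 45–59=213, 60–74=988, 75–89=1514, 90+=1773
— Period 2 —
Births: 346 × 0.384 = 133 ; 1783 × 0.347 = 619 → total 752
15–29: 788 × 0.96 = 756
30–44: 346 × 0.964 = 334
45–59: 1783 × 0.936 = 1669
60–74: 213 × 0.923 = 197
75–89: 988 × 0.929 = 918
90+: 1514 × 0.932 + 1773 × 0.504 = 1411 + 894 = 2305
Net migration: 30–44 + 77 → 411; 45–59 − 77 → 1592
Population now: 0–14=752, 15–29=756, 30–44=411, 45–59=1592, 60–74=197, 75–89=918, 90+=2305
Scenario B total after 2 periods: 6931
Difference B − A = 6931 − 6727 = 204

204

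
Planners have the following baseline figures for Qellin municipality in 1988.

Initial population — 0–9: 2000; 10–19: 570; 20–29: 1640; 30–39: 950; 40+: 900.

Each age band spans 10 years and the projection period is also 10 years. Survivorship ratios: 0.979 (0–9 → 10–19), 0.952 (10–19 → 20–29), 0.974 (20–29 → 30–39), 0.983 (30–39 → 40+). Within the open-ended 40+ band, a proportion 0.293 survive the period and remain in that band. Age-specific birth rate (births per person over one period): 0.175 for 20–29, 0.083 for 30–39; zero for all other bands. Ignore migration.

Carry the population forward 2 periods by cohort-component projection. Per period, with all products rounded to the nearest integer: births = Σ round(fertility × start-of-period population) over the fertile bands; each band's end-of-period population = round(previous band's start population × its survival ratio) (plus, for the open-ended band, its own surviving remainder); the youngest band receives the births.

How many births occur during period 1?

[period 1]
Births: 1640 * 0.175 = 287, 950 * 0.083 = 79 → 366
10–19: 2000 * 0.979 = 1958
20–29: 570 * 0.952 = 543
30–39: 1640 * 0.974 = 1597
40+: 950 * 0.983 + 900 * 0.293 = 934 + 264 = 1198
Giving 366 / 1958 / 543 / 1597 / 1198.

366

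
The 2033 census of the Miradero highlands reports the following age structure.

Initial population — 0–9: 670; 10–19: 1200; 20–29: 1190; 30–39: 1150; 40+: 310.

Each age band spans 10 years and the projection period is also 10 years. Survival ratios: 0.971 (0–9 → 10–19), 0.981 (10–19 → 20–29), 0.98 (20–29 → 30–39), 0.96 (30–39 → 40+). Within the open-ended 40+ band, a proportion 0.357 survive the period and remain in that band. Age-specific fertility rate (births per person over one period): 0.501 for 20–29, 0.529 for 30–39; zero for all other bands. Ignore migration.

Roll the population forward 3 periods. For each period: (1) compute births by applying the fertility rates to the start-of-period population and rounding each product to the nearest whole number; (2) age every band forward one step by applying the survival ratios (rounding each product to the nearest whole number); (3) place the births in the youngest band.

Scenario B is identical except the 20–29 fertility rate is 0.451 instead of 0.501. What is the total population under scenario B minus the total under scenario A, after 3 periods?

Numbering the groups 1..5 from youngest to oldest:
After projecting period 1:
Births: 1190 × 0.501 = 596 ; 1150 × 0.529 = 608 — total 1204
Group 2: 670 × 0.971 = 651
Group 3: 1200 × 0.981 = 1177
Group 4: 1190 × 0.98 = 1166
Group 5: 1150 × 0.96 + 310 × 0.357 = 1104 + 111 = 1215
End of period: [1204, 651, 1177, 1166, 1215]
After projecting period 2:
Births: 1177 × 0.501 = 590 ; 1166 × 0.529 = 617 — total 1207
Group 2: 1204 × 0.971 = 1169
Group 3: 651 × 0.981 = 639
Group 4: 1177 × 0.98 = 1153
Group 5: 1166 × 0.96 + 1215 × 0.357 = 1119 + 434 = 1553
End of period: [1207, 1169, 639, 1153, 1553]
After projecting period 3:
Births: 639 × 0.501 = 320 ; 1153 × 0.529 = 610 — total 930
Group 2: 1207 × 0.971 = 1172
Group 3: 1169 × 0.981 = 1147
Group 4: 639 × 0.98 = 626
Group 5: 1153 × 0.96 + 1553 × 0.357 = 1107 + 554 = 1661
End of period: [930, 1172, 1147, 626, 1661]
Scenario A total after 3 periods: 5536
Scenario B projection —
After projecting period 1:
Births: 1190 × 0.451 = 537 ; 1150 × 0.529 = 608 — total 1145
Group 2: 670 × 0.971 = 651
Group 3: 1200 × 0.981 = 1177
Group 4: 1190 × 0.98 = 1166
Group 5: 1150 × 0.96 + 310 × 0.357 = 1104 + 111 = 1215
End of period: [1145, 651, 1177, 1166, 1215]
After projecting period 2:
Births: 1177 × 0.451 = 531 ; 1166 × 0.529 = 617 — total 1148
Group 2: 1145 × 0.971 = 1112
Group 3: 651 × 0.981 = 639
Group 4: 1177 × 0.98 = 1153
Group 5: 1166 × 0.96 + 1215 × 0.357 = 1119 + 434 = 1553
End of period: [1148, 1112, 639, 1153, 1553]
After projecting period 3:
Births: 639 × 0.451 = 288 ; 1153 × 0.529 = 610 — total 898
Group 2: 1148 × 0.971 = 1115
Group 3: 1112 × 0.981 = 1091
Group 4: 639 × 0.98 = 626
Group 5: 1153 × 0.96 + 1553 × 0.357 = 1107 + 554 = 1661
End of period: [898, 1115, 1091, 626, 1661]
Scenario B total after 3 periods: 5391
Difference B − A = 5391 − 5536 = -145

-145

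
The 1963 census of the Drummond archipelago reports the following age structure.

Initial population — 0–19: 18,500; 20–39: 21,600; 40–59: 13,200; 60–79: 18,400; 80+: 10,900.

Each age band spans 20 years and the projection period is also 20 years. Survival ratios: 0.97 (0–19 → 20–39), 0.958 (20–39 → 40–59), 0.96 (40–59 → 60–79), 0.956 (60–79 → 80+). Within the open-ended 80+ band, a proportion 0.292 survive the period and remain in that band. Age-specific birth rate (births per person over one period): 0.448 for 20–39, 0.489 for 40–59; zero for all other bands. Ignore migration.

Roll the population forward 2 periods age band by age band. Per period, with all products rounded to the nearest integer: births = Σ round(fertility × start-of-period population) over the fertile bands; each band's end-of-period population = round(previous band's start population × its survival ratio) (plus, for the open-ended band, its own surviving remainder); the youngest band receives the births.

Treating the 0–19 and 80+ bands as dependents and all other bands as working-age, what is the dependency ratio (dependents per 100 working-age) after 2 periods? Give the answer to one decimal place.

68.9

(Bands numbered youngest = 1 to oldest = 5.)
Period 1.
Births: 21600 × 0.448 = 9677 ; 13200 × 0.489 = 6455 → 16132
Band 2: 18500 × 0.97 = 17945
Band 3: 21600 × 0.958 = 20693
Band 4: 13200 × 0.96 = 12672
Band 5: 18400 × 0.956 + 10900 × 0.292 = 17590 + 3183 = 20773
Population now: 0–19=16132, 20–39=17945, 40–59=20693, 60–79=12672, 80+=20773
Period 2.
Births: 17945 × 0.448 = 8039 ; 20693 × 0.489 = 10119 → 18158
Band 2: 16132 × 0.97 = 15648
Band 3: 17945 × 0.958 = 17191
Band 4: 20693 × 0.96 = 19865
Band 5: 12672 × 0.956 + 20773 × 0.292 = 12114 + 6066 = 18180
Population now: 0–19=18158, 20–39=15648, 40–59=17191, 60–79=19865, 80+=18180
Dependents (band 0–19 + band 80+) = 18158 + 18180 = 36338; working-age = 52704; ratio = 36338/52704 × 100 = 68.9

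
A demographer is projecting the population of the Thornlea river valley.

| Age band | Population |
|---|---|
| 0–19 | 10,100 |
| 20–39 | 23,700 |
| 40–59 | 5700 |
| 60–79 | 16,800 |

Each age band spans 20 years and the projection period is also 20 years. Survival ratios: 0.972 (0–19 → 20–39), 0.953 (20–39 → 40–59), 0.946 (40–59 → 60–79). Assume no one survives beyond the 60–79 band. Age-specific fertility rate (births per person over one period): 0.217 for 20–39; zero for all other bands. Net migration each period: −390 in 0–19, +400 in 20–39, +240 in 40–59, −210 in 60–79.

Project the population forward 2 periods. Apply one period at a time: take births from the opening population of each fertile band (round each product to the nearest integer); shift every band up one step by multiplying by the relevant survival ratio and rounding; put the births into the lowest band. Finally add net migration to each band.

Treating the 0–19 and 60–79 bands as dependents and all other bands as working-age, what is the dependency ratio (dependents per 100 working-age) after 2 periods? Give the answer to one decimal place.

Period 1.
Births: 23700 × 0.217 = 5143
20–39: 10100 × 0.972 = 9817
40–59: 23700 × 0.953 = 22586
60–79: 5700 × 0.946 = 5392
Net migration: 0–19 − 390 → 4753; 20–39 + 400 → 10217; 40–59 + 240 → 22826; 60–79 − 210 → 5182
Giving 4753 / 10217 / 22826 / 5182.
Period 2.
Births: 10217 × 0.217 = 2217
20–39: 4753 × 0.972 = 4620
40–59: 10217 × 0.953 = 9737
60–79: 22826 × 0.946 = 21593
Net migration: 0–19 − 390 → 1827; 20–39 + 400 → 5020; 40–59 + 240 → 9977; 60–79 − 210 → 21383
Giving 1827 / 5020 / 9977 / 21383.
Dependents (band 0–19 + band 60–79) = 1827 + 21383 = 23210; working-age = 14997; ratio = 23210/14997 × 100 = 154.8

154.8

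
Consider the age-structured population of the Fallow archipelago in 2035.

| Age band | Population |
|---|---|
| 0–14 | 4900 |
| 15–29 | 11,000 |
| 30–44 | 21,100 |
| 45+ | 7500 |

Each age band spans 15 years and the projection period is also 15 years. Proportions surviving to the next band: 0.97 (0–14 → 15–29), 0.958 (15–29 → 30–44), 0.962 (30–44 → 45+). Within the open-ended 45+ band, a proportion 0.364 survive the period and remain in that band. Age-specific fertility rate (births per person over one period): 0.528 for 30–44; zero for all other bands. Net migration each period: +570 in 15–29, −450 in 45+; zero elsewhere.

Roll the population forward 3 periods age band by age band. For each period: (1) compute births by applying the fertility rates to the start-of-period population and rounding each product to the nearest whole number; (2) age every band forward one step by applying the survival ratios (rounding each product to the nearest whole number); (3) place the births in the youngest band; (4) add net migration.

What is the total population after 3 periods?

Call the groups 1 to 4, youngest first.
— Period 1 —
Births: 21100 * 0.528 = 11141
Group 2: 4900 * 0.97 = 4753
Group 3: 11000 * 0.958 = 10538
Group 4: 21100 * 0.962 + 7500 * 0.364 = 20298 + 2730 = 23028
Net migration: Group 2 + 570 → 5323; Group 4 − 450 → 22578
Population now: 0–14=11141, 15–29=5323, 30–44=10538, 45+=22578
— Period 2 —
Births: 10538 * 0.528 = 5564
Group 2: 11141 * 0.97 = 10807
Group 3: 5323 * 0.958 = 5099
Group 4: 10538 * 0.962 + 22578 * 0.364 = 10138 + 8218 = 18356
Net migration: Group 2 + 570 → 11377; Group 4 − 450 → 17906
Population now: 0–14=5564, 15–29=11377, 30–44=5099, 45+=17906
— Period 3 —
Births: 5099 * 0.528 = 2692
Group 2: 5564 * 0.97 = 5397
Group 3: 11377 * 0.958 = 10899
Group 4: 5099 * 0.962 + 17906 * 0.364 = 4905 + 6518 = 11423
Net migration: Group 2 + 570 → 5967; Group 4 − 450 → 10973
Population now: 0–14=2692, 15–29=5967, 30–44=10899, 45+=10973
Total after period 3: 2692 + 5967 + 10899 + 10973 = 30531

30531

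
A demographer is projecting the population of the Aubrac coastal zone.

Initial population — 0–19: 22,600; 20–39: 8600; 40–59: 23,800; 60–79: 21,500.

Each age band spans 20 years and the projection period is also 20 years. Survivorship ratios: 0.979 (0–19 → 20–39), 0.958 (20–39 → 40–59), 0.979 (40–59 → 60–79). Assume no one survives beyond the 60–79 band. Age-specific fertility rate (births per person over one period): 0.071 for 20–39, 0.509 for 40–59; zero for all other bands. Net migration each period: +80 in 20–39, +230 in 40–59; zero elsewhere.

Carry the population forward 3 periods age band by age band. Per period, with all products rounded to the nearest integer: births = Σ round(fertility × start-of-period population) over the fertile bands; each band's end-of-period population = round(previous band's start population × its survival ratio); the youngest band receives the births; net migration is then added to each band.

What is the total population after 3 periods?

Call the bands 1 to 4, youngest first.
Period 1:
Births: 8600 * 0.071 = 611 ; 23800 * 0.509 = 12114 ⇒ total 12725
Band 2: 22600 * 0.979 = 22125
Band 3: 8600 * 0.958 = 8239
Band 4: 23800 * 0.979 = 23300
Net migration: Band 2 + 80 → 22205; Band 3 + 230 → 8469
End of period: [12725, 22205, 8469, 23300]
Period 2:
Births: 22205 * 0.071 = 1577 ; 8469 * 0.509 = 4311 ⇒ total 5888
Band 2: 12725 * 0.979 = 12458
Band 3: 22205 * 0.958 = 21272
Band 4: 8469 * 0.979 = 8291
Net migration: Band 2 + 80 → 12538; Band 3 + 230 → 21502
End of period: [5888, 12538, 21502, 8291]
Period 3:
Births: 12538 * 0.071 = 890 ; 21502 * 0.509 = 10945 ⇒ total 11835
Band 2: 5888 * 0.979 = 5764
Band 3: 12538 * 0.958 = 12011
Band 4: 21502 * 0.979 = 21050
Net migration: Band 2 + 80 → 5844; Band 3 + 230 → 12241
End of period: [11835, 5844, 12241, 21050]
Total after period 3: 11835 + 5844 + 12241 + 21050 = 50970

50970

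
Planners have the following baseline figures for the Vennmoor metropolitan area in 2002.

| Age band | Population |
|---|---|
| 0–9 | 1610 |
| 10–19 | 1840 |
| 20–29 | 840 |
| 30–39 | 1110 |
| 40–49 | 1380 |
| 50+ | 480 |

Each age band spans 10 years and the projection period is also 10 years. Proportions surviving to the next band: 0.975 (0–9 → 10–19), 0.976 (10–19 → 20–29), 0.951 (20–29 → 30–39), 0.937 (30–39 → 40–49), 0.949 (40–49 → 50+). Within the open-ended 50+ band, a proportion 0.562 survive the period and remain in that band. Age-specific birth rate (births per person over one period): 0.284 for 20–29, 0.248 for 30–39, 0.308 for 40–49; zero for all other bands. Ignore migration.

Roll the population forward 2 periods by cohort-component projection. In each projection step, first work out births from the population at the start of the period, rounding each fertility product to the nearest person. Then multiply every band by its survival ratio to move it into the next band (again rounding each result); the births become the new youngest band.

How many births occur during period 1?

Period 1.
Births: 840 × 0.284 = 239, 1110 × 0.248 = 275, 1380 × 0.308 = 425 — total 939
10–19: 1610 × 0.975 = 1570
20–29: 1840 × 0.976 = 1796
30–39: 840 × 0.951 = 799
40–49: 1110 × 0.937 = 1040
50+: 1380 × 0.949 + 480 × 0.562 = 1310 + 270 = 1580
End of period: [939, 1570, 1796, 799, 1040, 1580]

939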